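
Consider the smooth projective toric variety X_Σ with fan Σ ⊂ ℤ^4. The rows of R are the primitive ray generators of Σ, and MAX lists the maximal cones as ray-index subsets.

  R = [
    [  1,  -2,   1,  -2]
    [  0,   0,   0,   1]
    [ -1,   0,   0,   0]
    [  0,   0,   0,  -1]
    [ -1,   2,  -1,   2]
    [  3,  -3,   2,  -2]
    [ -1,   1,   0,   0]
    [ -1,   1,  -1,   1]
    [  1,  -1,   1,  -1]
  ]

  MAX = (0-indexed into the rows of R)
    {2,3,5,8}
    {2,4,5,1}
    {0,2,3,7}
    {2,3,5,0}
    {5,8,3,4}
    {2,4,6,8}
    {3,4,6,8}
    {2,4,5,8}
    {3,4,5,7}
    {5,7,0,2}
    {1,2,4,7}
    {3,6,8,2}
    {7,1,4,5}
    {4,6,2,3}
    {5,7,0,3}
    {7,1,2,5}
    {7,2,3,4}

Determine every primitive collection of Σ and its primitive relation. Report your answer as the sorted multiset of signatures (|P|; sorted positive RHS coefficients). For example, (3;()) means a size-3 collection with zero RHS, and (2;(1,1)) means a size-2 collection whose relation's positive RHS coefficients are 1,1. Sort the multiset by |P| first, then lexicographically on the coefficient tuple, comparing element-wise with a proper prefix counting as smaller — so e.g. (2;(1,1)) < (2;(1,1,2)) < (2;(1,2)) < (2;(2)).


|primitive collections| = 14. Relations:

  P = {0,4}:  v_{0} + v_{4} = 0  so sig = (2;())
  P = {1,3}:  v_{1} + v_{3} = 0  so sig = (2;())
  P = {7,8}:  v_{7} + v_{8} = 0  so sig = (2;())
  P = {0,1}:  v_{0} + v_{1} = v_{2} + v_{5} + v_{7}  so sig = (2;(1,1,1))
  P = {0,6}:  v_{0} + v_{6} = v_{2} + v_{3} + v_{8}  so sig = (2;(1,1,1))
  P = {0,8}:  v_{0} + v_{8} = v_{2} + v_{3} + v_{5}  so sig = (2;(1,1,1))
  P = {1,6}:  v_{1} + v_{6} = v_{2} + v_{4} + v_{8}  so sig = (2;(1,1,1))
  P = {1,8}:  v_{1} + v_{8} = v_{2} + v_{4} + v_{5}  so sig = (2;(1,1,1))
  P = {6,7}:  v_{6} + v_{7} = v_{2} + v_{3} + v_{4}  so sig = (2;(1,1,1))
  P = {5,6}:  v_{5} + v_{6} = 2·v_{8}  so sig = (2;(2))
  P = {2,3,4,5}:  v_{2} + v_{3} + v_{4} + v_{5} = v_{8}  so sig = (4;(1))
  P = {2,3,4,8}:  v_{2} + v_{3} + v_{4} + v_{8} = v_{6}  so sig = (4;(1))
  P = {2,3,5,7}:  v_{2} + v_{3} + v_{5} + v_{7} = v_{0}  so sig = (4;(1))
  P = {2,4,5,7}:  v_{2} + v_{4} + v_{5} + v_{7} = v_{1}  so sig = (4;(1))

Sorted signature multiset PRS(X):
    |P|=2: 10 collections, coeffs (), (), (), (1,1,1), (1,1,1), (1,1,1), (1,1,1), (1,1,1), (1,1,1), (2)
    |P|=4: 4 collections, coeffs (1), (1), (1), (1)


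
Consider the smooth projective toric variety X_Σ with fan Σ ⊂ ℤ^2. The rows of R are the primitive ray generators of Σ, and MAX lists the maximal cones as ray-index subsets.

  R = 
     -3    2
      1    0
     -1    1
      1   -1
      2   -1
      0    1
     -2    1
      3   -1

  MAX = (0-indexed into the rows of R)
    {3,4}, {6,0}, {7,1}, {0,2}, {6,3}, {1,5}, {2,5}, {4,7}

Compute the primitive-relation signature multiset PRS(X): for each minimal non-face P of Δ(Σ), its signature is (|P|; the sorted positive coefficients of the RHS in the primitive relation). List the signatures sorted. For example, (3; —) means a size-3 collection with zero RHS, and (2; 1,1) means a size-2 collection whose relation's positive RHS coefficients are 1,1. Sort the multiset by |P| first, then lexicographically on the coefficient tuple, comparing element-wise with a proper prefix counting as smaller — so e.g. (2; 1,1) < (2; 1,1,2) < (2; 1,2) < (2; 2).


20 minimal non-faces of Δ(Σ) (on 8 rays):

  • {2,3}:  v_{2} + v_{3} = 0  →  sig = (2; —)
  • {4,6}:  v_{4} + v_{6} = 0  →  sig = (2; —)
  • {0,3}:  v_{0} + v_{3} = v_{6}  →  sig = (2; 1)
  • {0,4}:  v_{0} + v_{4} = v_{2}  →  sig = (2; 1)
  • {0,7}:  v_{0} + v_{7} = v_{5}  →  sig = (2; 1)
  • {1,2}:  v_{1} + v_{2} = v_{5}  →  sig = (2; 1)
  • {1,3}:  v_{1} + v_{3} = v_{4}  →  sig = (2; 1)
  • {1,4}:  v_{1} + v_{4} = v_{7}  →  sig = (2; 1)
  • {1,6}:  v_{1} + v_{6} = v_{2}  →  sig = (2; 1)
  • {2,4}:  v_{2} + v_{4} = v_{1}  →  sig = (2; 1)
  • {2,6}:  v_{2} + v_{6} = v_{0}  →  sig = (2; 1)
  • {3,5}:  v_{3} + v_{5} = v_{1}  →  sig = (2; 1)
  • {6,7}:  v_{6} + v_{7} = v_{1}  →  sig = (2; 1)
  • {0,1}:  v_{0} + v_{1} = 2·v_{2}  →  sig = (2; 2)
  • {2,7}:  v_{2} + v_{7} = 2·v_{1}  →  sig = (2; 2)
  • {3,7}:  v_{3} + v_{7} = 2·v_{4}  →  sig = (2; 2)
  • {4,5}:  v_{4} + v_{5} = 2·v_{1}  →  sig = (2; 2)
  • {5,6}:  v_{5} + v_{6} = 2·v_{2}  →  sig = (2; 2)
  • {0,5}:  v_{0} + v_{5} = 3·v_{2}  →  sig = (2; 3)
  • {5,7}:  v_{5} + v_{7} = 3·v_{1}  →  sig = (2; 3)

Hence PRS(X_Σ) =
{ (2; —) ×2,  (2; 1) ×11,  (2; 2) ×5,  (2; 3) ×2 }


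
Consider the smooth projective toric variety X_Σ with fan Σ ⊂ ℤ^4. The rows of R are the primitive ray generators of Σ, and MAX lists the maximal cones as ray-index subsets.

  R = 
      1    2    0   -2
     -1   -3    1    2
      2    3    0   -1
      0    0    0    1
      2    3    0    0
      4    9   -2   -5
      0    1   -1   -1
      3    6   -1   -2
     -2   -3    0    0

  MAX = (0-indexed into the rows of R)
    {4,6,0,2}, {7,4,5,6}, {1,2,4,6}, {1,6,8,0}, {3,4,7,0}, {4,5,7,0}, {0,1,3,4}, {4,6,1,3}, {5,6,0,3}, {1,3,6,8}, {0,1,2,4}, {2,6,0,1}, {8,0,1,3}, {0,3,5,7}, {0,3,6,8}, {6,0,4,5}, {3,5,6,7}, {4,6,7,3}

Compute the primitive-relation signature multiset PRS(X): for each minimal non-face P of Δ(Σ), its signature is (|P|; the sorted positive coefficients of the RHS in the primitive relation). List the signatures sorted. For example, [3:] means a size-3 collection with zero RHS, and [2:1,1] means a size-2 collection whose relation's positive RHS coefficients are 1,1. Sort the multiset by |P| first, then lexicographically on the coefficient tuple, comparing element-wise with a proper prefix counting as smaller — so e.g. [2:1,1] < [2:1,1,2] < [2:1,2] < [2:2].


14 minimal non-faces of Δ(Σ) (on 9 rays):

  P={4,8}:  v_{4} + v_{8} = 0  ⇒ sig = [2:]
  P={1,7}:  v_{1} + v_{7} = v_{4}  ⇒ sig = [2:1]
  P={2,3}:  v_{2} + v_{3} = v_{4}  ⇒ sig = [2:1]
  P={1,5}:  v_{1} + v_{5} = v_{0} + v_{4} + v_{6}  ⇒ sig = [2:1,1,1]
  P={2,8}:  v_{2} + v_{8} = v_{0} + v_{1} + v_{6}  ⇒ sig = [2:1,1,1]
  P={7,8}:  v_{7} + v_{8} = v_{0} + v_{3} + v_{6}  ⇒ sig = [2:1,1,1]
  P={2,7}:  v_{2} + v_{7} = v_{0} + 2·v_{4} + v_{6}  ⇒ sig = [2:1,1,2]
  P={5,8}:  v_{5} + v_{8} = 2·v_{0} + v_{3} + 2·v_{6}  ⇒ sig = [2:1,2,2]
  P={2,5}:  v_{2} + v_{5} = 2·v_{0} + 2·v_{4} + 2·v_{6}  ⇒ sig = [2:2,2,2]
  P={0,6,7}:  v_{0} + v_{6} + v_{7} = v_{5}  ⇒ sig = [3:1]
  P={3,4,5}:  v_{3} + v_{4} + v_{5} = 2·v_{7}  ⇒ sig = [3:2]
  P={0,1,3,6}:  v_{0} + v_{1} + v_{3} + v_{6} = 0  ⇒ sig = [4:]
  P={0,1,4,6}:  v_{0} + v_{1} + v_{4} + v_{6} = v_{2}  ⇒ sig = [4:1]
  P={0,3,4,6}:  v_{0} + v_{3} + v_{4} + v_{6} = v_{7}  ⇒ sig = [4:1]

Hence PRS(X_Σ) =
[[2:], [2:1], [2:1], [2:1,1,1], [2:1,1,1], [2:1,1,1], [2:1,1,2], [2:1,2,2], [2:2,2,2], [3:1], [3:2], [4:], [4:1], [4:1]]


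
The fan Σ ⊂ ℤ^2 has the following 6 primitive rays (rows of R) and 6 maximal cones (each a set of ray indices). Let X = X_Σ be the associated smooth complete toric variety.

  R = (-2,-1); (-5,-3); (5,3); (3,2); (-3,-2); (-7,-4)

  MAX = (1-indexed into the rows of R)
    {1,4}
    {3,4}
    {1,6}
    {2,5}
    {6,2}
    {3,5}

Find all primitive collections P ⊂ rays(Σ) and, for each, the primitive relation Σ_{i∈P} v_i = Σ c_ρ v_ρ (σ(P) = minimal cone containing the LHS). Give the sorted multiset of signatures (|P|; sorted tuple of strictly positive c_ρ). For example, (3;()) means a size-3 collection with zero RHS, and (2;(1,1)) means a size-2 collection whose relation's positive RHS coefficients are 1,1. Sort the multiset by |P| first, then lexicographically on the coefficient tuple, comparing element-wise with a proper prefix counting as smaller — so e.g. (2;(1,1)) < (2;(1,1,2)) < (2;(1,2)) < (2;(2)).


The 9 primitive collections of Σ (r=6, n=2):

  {2,3}:  v_{2} + v_{3} = 0  ⇒ sig = (2;())
  {4,5}:  v_{4} + v_{5} = 0  ⇒ sig = (2;())
  {1,2}:  v_{1} + v_{2} = v_{6}  ⇒ sig = (2;(1))
  {1,3}:  v_{1} + v_{3} = v_{4}  ⇒ sig = (2;(1))
  {1,5}:  v_{1} + v_{5} = v_{2}  ⇒ sig = (2;(1))
  {2,4}:  v_{2} + v_{4} = v_{1}  ⇒ sig = (2;(1))
  {3,6}:  v_{3} + v_{6} = v_{1}  ⇒ sig = (2;(1))
  {4,6}:  v_{4} + v_{6} = 2·v_{1}  ⇒ sig = (2;(2))
  {5,6}:  v_{5} + v_{6} = 2·v_{2}  ⇒ sig = (2;(2))

Hence PRS(X_Σ) =
    |P|=2: 9 collections, coeffs (), (), (1), (1), (1), (1), (1), (2), (2)


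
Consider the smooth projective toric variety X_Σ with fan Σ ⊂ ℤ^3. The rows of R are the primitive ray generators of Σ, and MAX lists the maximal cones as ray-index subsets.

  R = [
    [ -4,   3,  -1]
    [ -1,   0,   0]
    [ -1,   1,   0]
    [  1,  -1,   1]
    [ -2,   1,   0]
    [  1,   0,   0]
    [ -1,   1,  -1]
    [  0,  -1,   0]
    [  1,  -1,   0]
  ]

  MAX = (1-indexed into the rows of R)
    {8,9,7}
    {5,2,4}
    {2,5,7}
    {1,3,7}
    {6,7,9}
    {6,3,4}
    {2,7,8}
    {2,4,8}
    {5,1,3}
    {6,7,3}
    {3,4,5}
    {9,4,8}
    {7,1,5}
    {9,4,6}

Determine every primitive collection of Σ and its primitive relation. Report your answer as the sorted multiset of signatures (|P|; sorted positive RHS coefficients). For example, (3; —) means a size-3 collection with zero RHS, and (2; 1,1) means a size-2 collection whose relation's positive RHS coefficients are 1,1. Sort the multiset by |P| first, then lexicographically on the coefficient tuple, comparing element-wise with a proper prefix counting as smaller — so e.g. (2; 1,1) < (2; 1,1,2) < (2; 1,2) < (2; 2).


Σ has 16 primitive collections:

  {2,6}:  v_{2} + v_{6} = 0  ⇒ sig = (2; —)
  {3,9}:  v_{3} + v_{9} = 0  ⇒ sig = (2; —)
  {4,7}:  v_{4} + v_{7} = 0  ⇒ sig = (2; —)
  {2,3}:  v_{2} + v_{3} = v_{5}  ⇒ sig = (2; 1)
  {2,9}:  v_{2} + v_{9} = v_{8}  ⇒ sig = (2; 1)
  {3,8}:  v_{3} + v_{8} = v_{2}  ⇒ sig = (2; 1)
  {5,6}:  v_{5} + v_{6} = v_{3}  ⇒ sig = (2; 1)
  {5,9}:  v_{5} + v_{9} = v_{2}  ⇒ sig = (2; 1)
  {6,8}:  v_{6} + v_{8} = v_{9}  ⇒ sig = (2; 1)
  {1,4}:  v_{1} + v_{4} = v_{3} + v_{5}  ⇒ sig = (2; 1,1)
  {1,9}:  v_{1} + v_{9} = v_{5} + v_{7}  ⇒ sig = (2; 1,1)
  {1,8}:  v_{1} + v_{8} = v_{2} + v_{5} + v_{7}  ⇒ sig = (2; 1,1,1)
  {1,2}:  v_{1} + v_{2} = 2·v_{5} + v_{7}  ⇒ sig = (2; 1,2)
  {1,6}:  v_{1} + v_{6} = 2·v_{3} + v_{7}  ⇒ sig = (2; 1,2)
  {5,8}:  v_{5} + v_{8} = 2·v_{2}  ⇒ sig = (2; 2)
  {3,5,7}:  v_{3} + v_{5} + v_{7} = v_{1}  ⇒ sig = (3; 1)

so the primitive-relation signature multiset is
    (2; —)
    (2; —)
    (2; —)
    (2; 1)
    (2; 1)
    (2; 1)
    (2; 1)
    (2; 1)
    (2; 1)
    (2; 1,1)
    (2; 1,1)
    (2; 1,1,1)
    (2; 1,2)
    (2; 1,2)
    (2; 2)
    (3; 1)


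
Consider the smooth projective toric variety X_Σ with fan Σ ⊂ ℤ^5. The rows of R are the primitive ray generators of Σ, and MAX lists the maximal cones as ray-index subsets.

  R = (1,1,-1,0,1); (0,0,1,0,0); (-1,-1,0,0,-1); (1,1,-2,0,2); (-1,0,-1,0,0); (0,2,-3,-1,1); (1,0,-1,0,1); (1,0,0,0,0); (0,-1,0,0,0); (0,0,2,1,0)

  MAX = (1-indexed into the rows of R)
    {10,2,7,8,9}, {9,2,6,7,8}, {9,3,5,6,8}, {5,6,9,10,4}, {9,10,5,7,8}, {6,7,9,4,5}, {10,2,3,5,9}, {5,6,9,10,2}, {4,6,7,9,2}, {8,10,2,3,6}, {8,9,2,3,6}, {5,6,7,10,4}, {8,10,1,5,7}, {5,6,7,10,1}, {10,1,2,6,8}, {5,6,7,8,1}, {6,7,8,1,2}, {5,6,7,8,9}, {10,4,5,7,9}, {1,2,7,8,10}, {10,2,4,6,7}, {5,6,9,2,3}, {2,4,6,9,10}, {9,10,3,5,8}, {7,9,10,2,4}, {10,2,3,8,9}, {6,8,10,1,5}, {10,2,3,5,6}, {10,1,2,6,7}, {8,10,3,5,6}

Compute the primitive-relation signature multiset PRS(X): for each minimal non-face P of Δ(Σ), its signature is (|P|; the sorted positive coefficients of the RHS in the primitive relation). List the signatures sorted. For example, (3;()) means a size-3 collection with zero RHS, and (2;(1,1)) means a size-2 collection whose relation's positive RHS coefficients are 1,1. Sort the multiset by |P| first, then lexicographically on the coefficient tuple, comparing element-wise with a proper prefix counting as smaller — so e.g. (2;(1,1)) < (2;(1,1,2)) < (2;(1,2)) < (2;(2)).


The 14 primitive collections of Σ (r=10, n=5):

  • {1,9}:  v_{1} + v_{9} = v_{7}  so sig = (2;(1))
  • {1,3}:  v_{1} + v_{3} = v_{5} + v_{8}  so sig = (2;(1,1))
  • {3,4}:  v_{3} + v_{4} = v_{5} + v_{7}  so sig = (2;(1,1))
  • {4,8}:  v_{4} + v_{8} = v_{1} + v_{7}  so sig = (2;(1,1))
  • {3,7}:  v_{3} + v_{7} = v_{5} + v_{8} + v_{9}  so sig = (2;(1,1,1))
  • {1,4}:  v_{1} + v_{4} = v_{6} + 2·v_{7} + v_{10}  so sig = (2;(1,1,2))
  • {2,5,8}:  v_{2} + v_{5} + v_{8} = 0  so sig = (3;())
  • {1,2,5}:  v_{1} + v_{2} + v_{5} = v_{6} + v_{9} + v_{10}  so sig = (3;(1,1,1))
  • {2,5,7}:  v_{2} + v_{5} + v_{7} = v_{6} + 2·v_{9} + v_{10}  so sig = (3;(1,1,2))
  • {2,4,5}:  v_{2} + v_{4} + v_{5} = 2·v_{6} + 3·v_{9} + 2·v_{10}  so sig = (3;(2,2,3))
  • {3,6,9,10}:  v_{3} + v_{6} + v_{9} + v_{10} = v_{5}  so sig = (4;(1))
  • {6,7,9,10}:  v_{6} + v_{7} + v_{9} + v_{10} = v_{4}  so sig = (4;(1))
  • {6,8,9,10}:  v_{6} + v_{8} + v_{9} + v_{10} = v_{1}  so sig = (4;(1))
  • {6,7,8,10}:  v_{6} + v_{7} + v_{8} + v_{10} = 2·v_{1}  so sig = (4;(2))

Sorted signature multiset PRS(X):
{ (2;(1)),  (2;(1,1)) ×3,  (2;(1,1,1)),  (2;(1,1,2)),  (3;()),  (3;(1,1,1)),  (3;(1,1,2)),  (3;(2,2,3)),  (4;(1)) ×3,  (4;(2)) }


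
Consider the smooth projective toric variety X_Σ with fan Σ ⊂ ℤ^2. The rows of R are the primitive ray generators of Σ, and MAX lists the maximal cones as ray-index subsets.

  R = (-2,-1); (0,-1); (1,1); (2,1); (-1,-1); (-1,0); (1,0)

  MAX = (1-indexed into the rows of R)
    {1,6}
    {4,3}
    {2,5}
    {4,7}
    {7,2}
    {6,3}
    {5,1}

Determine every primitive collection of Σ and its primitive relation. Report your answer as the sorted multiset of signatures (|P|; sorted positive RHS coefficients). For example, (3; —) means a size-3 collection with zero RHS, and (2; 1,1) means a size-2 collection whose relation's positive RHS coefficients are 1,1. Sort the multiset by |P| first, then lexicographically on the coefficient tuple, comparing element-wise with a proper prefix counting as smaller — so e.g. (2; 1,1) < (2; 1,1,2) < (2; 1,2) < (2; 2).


14 minimal non-faces of Δ(Σ) (on 7 rays):

  • {1,4}:  v_{1} + v_{4} = 0  so sig = (2; —)
  • {3,5}:  v_{3} + v_{5} = 0  so sig = (2; —)
  • {6,7}:  v_{6} + v_{7} = 0  so sig = (2; —)
  • {1,3}:  v_{1} + v_{3} = v_{6}  so sig = (2; 1)
  • {1,7}:  v_{1} + v_{7} = v_{5}  so sig = (2; 1)
  • {2,3}:  v_{2} + v_{3} = v_{7}  so sig = (2; 1)
  • {2,6}:  v_{2} + v_{6} = v_{5}  so sig = (2; 1)
  • {3,7}:  v_{3} + v_{7} = v_{4}  so sig = (2; 1)
  • {4,5}:  v_{4} + v_{5} = v_{7}  so sig = (2; 1)
  • {4,6}:  v_{4} + v_{6} = v_{3}  so sig = (2; 1)
  • {5,6}:  v_{5} + v_{6} = v_{1}  so sig = (2; 1)
  • {5,7}:  v_{5} + v_{7} = v_{2}  so sig = (2; 1)
  • {1,2}:  v_{1} + v_{2} = 2·v_{5}  so sig = (2; 2)
  • {2,4}:  v_{2} + v_{4} = 2·v_{7}  so sig = (2; 2)

so the primitive-relation signature multiset is
    (2; —)
    (2; —)
    (2; —)
    (2; 1)
    (2; 1)
    (2; 1)
    (2; 1)
    (2; 1)
    (2; 1)
    (2; 1)
    (2; 1)
    (2; 1)
    (2; 2)
    (2; 2)


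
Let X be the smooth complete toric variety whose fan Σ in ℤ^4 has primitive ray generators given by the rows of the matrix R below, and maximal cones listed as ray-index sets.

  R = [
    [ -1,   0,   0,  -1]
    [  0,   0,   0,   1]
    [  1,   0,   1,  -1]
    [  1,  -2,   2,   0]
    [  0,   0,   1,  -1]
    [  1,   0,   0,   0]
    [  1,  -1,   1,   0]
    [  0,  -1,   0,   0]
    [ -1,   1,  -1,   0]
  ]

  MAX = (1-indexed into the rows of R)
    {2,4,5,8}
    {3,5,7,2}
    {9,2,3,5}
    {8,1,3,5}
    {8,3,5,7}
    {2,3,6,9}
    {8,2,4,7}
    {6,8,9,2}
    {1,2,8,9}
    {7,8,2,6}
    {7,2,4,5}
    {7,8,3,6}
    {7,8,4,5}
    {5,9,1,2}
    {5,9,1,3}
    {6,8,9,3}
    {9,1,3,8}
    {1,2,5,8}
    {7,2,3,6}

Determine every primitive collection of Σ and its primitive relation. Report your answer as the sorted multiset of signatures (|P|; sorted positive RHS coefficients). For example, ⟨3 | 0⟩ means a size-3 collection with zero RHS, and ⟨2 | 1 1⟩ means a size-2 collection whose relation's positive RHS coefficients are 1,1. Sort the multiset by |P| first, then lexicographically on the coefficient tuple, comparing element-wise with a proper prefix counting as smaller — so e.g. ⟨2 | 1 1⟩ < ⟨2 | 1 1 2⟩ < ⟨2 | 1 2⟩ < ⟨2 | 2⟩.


Primitive collections (12):

  • {7,9}:  v_{7} + v_{9} = 0 ; sig = ⟨2 | 0⟩
  • {5,6}:  v_{5} + v_{6} = v_{3} ; sig = ⟨2 | 1⟩
  • {1,7}:  v_{1} + v_{7} = v_{5} + v_{8} ; sig = ⟨2 | 1 1⟩
  • {1,6}:  v_{1} + v_{6} = v_{3} + v_{8} + v_{9} ; sig = ⟨2 | 1 1 1⟩
  • {4,9}:  v_{4} + v_{9} = v_{2} + v_{5} + v_{8} ; sig = ⟨2 | 1 1 1⟩
  • {3,4}:  v_{3} + v_{4} = v_{5} + 2·v_{7} ; sig = ⟨2 | 1 2⟩
  • {1,4}:  v_{1} + v_{4} = v_{2} + 2·v_{5} + 2·v_{8} ; sig = ⟨2 | 1 2 2⟩
  • {4,6}:  v_{4} + v_{6} = 2·v_{7} ; sig = ⟨2 | 2⟩
  • {1,2,3}:  v_{1} + v_{2} + v_{3} = v_{5} ; sig = ⟨3 | 1⟩
  • {2,3,8}:  v_{2} + v_{3} + v_{8} = v_{7} ; sig = ⟨3 | 1⟩
  • {5,8,9}:  v_{5} + v_{8} + v_{9} = v_{1} ; sig = ⟨3 | 1⟩
  • {2,5,7,8}:  v_{2} + v_{5} + v_{7} + v_{8} = v_{4} ; sig = ⟨4 | 1⟩

Sorted signature multiset PRS(X):
{ ⟨2 | 0⟩,  ⟨2 | 1⟩,  ⟨2 | 1 1⟩,  ⟨2 | 1 1 1⟩ ×2,  ⟨2 | 1 2⟩,  ⟨2 | 1 2 2⟩,  ⟨2 | 2⟩,  ⟨3 | 1⟩ ×3,  ⟨4 | 1⟩ }


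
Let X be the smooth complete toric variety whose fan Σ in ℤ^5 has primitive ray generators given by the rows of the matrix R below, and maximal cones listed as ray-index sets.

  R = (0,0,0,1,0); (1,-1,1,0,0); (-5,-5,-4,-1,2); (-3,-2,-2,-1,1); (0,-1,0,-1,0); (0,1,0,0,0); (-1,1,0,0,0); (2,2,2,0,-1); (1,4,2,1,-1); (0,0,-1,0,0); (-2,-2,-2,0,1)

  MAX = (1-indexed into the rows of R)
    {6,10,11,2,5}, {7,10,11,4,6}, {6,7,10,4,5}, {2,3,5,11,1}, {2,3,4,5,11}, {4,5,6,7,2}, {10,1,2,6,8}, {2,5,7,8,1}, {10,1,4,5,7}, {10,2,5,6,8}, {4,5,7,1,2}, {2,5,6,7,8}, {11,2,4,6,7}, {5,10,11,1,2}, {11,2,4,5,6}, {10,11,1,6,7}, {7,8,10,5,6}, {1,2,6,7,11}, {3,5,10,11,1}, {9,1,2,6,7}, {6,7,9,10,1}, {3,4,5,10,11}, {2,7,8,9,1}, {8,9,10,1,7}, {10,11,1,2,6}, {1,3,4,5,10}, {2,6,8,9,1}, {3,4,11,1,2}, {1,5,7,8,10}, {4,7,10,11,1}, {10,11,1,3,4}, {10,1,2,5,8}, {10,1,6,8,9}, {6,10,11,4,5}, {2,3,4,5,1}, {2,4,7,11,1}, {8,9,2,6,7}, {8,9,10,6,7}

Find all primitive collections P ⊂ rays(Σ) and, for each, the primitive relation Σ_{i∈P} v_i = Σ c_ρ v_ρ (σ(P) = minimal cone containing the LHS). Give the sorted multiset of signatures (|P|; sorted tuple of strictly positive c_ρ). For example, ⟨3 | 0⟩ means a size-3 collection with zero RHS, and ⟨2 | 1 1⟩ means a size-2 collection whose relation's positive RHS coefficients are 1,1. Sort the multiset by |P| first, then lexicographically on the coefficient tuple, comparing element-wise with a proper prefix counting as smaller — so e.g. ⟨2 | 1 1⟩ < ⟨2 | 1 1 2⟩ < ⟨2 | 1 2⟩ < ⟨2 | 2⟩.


18 collections generate NE(X_Σ); each relation:

  P = {8,11}:  v_{8} + v_{11} = 0  so sig = ⟨2 | 0⟩
  P = {3,6}:  v_{3} + v_{6} = v_{4} + v_{11}  so sig = ⟨2 | 1 1⟩
  P = {4,8}:  v_{4} + v_{8} = v_{5} + v_{7}  so sig = ⟨2 | 1 1⟩
  P = {5,9}:  v_{5} + v_{9} = v_{7} + v_{8}  so sig = ⟨2 | 1 1⟩
  P = {3,8}:  v_{3} + v_{8} = v_{1} + v_{4} + v_{5}  so sig = ⟨2 | 1 1 1⟩
  P = {3,9}:  v_{3} + v_{9} = v_{1} + v_{4} + v_{7}  so sig = ⟨2 | 1 1 1⟩
  P = {9,11}:  v_{9} + v_{11} = v_{1} + v_{6} + v_{7}  so sig = ⟨2 | 1 1 1⟩
  P = {3,7}:  v_{3} + v_{7} = v_{1} + 2·v_{4}  so sig = ⟨2 | 1 2⟩
  P = {4,9}:  v_{4} + v_{9} = 2·v_{7}  so sig = ⟨2 | 2⟩
  P = {1,5,6}:  v_{1} + v_{5} + v_{6} = 0  so sig = ⟨3 | 0⟩
  P = {2,7,10}:  v_{2} + v_{7} + v_{10} = 0  so sig = ⟨3 | 0⟩
  P = {5,7,11}:  v_{5} + v_{7} + v_{11} = v_{4}  so sig = ⟨3 | 1⟩
  P = {1,4,6}:  v_{1} + v_{4} + v_{6} = v_{7} + v_{11}  so sig = ⟨3 | 1 1⟩
  P = {2,4,10}:  v_{2} + v_{4} + v_{10} = v_{5} + v_{11}  so sig = ⟨3 | 1 1⟩
  P = {2,9,10}:  v_{2} + v_{9} + v_{10} = v_{1} + v_{6} + v_{8}  so sig = ⟨3 | 1 1 1⟩
  P = {2,3,10}:  v_{2} + v_{3} + v_{10} = v_{1} + 2·v_{5} + 2·v_{11}  so sig = ⟨3 | 1 2 2⟩
  P = {1,4,5,11}:  v_{1} + v_{4} + v_{5} + v_{11} = v_{3}  so sig = ⟨4 | 1⟩
  P = {1,6,7,8}:  v_{1} + v_{6} + v_{7} + v_{8} = v_{9}  so sig = ⟨4 | 1⟩

Hence PRS(X_Σ) =
    ⟨2 | 0⟩
    ⟨2 | 1 1⟩
    ⟨2 | 1 1⟩
    ⟨2 | 1 1⟩
    ⟨2 | 1 1 1⟩
    ⟨2 | 1 1 1⟩
    ⟨2 | 1 1 1⟩
    ⟨2 | 1 2⟩
    ⟨2 | 2⟩
    ⟨3 | 0⟩
    ⟨3 | 0⟩
    ⟨3 | 1⟩
    ⟨3 | 1 1⟩
    ⟨3 | 1 1⟩
    ⟨3 | 1 1 1⟩
    ⟨3 | 1 2 2⟩
    ⟨4 | 1⟩
    ⟨4 | 1⟩


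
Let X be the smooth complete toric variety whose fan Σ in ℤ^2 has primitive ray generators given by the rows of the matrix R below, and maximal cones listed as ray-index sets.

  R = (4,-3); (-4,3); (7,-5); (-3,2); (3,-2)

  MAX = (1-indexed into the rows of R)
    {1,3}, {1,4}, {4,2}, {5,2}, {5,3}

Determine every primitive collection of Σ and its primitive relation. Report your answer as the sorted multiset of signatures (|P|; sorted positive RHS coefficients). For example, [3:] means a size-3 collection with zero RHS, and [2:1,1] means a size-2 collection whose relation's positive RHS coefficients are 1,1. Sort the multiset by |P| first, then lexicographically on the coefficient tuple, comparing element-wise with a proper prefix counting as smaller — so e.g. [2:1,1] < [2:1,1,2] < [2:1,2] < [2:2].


5 collections generate NE(X_Σ); each relation:

  • {1,2}:  v_{1} + v_{2} = 0  ⟹  sig = [2:]
  • {4,5}:  v_{4} + v_{5} = 0  ⟹  sig = [2:]
  • {1,5}:  v_{1} + v_{5} = v_{3}  ⟹  sig = [2:1]
  • {2,3}:  v_{2} + v_{3} = v_{5}  ⟹  sig = [2:1]
  • {3,4}:  v_{3} + v_{4} = v_{1}  ⟹  sig = [2:1]

Sorted signature multiset PRS(X):
[[2:], [2:], [2:1], [2:1], [2:1]]


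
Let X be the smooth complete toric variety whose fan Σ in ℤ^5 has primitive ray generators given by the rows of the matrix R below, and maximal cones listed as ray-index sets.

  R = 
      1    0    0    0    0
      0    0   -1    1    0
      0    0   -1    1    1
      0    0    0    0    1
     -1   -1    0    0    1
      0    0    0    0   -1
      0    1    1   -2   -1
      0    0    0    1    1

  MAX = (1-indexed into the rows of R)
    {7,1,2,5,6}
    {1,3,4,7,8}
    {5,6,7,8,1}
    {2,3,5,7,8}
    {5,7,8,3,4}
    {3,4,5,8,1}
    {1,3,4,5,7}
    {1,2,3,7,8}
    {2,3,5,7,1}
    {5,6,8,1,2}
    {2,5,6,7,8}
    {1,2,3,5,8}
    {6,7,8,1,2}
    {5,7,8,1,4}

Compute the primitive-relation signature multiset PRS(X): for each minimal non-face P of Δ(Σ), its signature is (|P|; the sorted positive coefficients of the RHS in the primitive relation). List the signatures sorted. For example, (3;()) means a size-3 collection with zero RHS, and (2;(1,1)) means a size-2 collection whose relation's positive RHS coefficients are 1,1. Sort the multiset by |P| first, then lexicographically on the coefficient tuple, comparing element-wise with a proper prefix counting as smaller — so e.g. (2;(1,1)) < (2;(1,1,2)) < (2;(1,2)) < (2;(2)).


5 collections generate NE(X_Σ); each relation:

  {4,6}:  v_{4} + v_{6} = 0  so sig = (2;())
  {2,4}:  v_{2} + v_{4} = v_{3}  so sig = (2;(1))
  {3,6}:  v_{3} + v_{6} = v_{2}  so sig = (2;(1))
  {1,2,5,7,8}:  v_{1} + v_{2} + v_{5} + v_{7} + v_{8} = v_{4}  so sig = (5;(1))
  {1,3,5,7,8}:  v_{1} + v_{3} + v_{5} + v_{7} + v_{8} = 2·v_{4}  so sig = (5;(2))

Signatures (|P|; sorted positive RHS coefficients), sorted:
{ (2;()),  (2;(1)) ×2,  (5;(1)),  (5;(2)) }


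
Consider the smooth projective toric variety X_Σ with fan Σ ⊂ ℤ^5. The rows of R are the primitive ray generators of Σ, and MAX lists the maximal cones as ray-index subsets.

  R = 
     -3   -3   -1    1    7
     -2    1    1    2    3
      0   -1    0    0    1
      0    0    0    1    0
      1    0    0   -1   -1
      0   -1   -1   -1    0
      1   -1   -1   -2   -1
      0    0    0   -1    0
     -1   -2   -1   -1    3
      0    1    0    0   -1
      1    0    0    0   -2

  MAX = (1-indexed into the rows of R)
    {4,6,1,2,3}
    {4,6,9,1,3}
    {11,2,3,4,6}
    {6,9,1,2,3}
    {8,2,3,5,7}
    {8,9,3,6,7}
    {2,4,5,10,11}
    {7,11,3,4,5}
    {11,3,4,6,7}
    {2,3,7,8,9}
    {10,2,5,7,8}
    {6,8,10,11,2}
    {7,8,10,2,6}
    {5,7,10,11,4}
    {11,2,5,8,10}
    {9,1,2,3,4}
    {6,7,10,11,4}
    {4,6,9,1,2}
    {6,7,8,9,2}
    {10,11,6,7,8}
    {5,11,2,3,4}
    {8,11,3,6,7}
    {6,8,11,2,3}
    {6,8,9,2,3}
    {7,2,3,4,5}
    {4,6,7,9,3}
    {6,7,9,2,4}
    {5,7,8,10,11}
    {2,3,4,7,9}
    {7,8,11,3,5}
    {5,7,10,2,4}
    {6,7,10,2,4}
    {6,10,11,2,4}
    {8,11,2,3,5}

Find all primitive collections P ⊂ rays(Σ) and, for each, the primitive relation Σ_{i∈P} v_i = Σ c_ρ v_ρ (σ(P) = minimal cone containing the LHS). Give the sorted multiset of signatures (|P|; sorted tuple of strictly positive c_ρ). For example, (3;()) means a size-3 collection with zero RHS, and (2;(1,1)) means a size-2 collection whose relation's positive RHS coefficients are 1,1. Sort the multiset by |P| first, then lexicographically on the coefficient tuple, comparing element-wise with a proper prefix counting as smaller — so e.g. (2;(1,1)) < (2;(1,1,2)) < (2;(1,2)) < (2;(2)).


Minimal non-faces — 14 found among 11 rays, 34 max cones:

  {3,10}:  v_{3} + v_{10} = 0  →  sig = (2;())
  {4,8}:  v_{4} + v_{8} = 0  →  sig = (2;())
  {5,6}:  v_{5} + v_{6} = v_{7}  →  sig = (2;(1))
  {9,11}:  v_{9} + v_{11} = v_{3} + v_{6}  →  sig = (2;(1,1))
  {9,10}:  v_{9} + v_{10} = v_{2} + v_{6} + v_{7}  →  sig = (2;(1,1,1))
  {1,8}:  v_{1} + v_{8} = v_{2} + v_{3} + v_{6} + v_{9}  →  sig = (2;(1,1,1,1))
  {1,10}:  v_{1} + v_{10} = v_{2} + v_{4} + v_{6} + v_{9}  →  sig = (2;(1,1,1,1))
  {1,5}:  v_{1} + v_{5} = v_{2} + v_{3} + v_{4} + v_{7} + v_{9}  →  sig = (2;(1,1,1,1,1))
  {5,9}:  v_{5} + v_{9} = v_{2} + v_{3} + 2·v_{7}  →  sig = (2;(1,1,2))
  {1,11}:  v_{1} + v_{11} = v_{2} + 2·v_{3} + v_{4} + 2·v_{6}  →  sig = (2;(1,1,2,2))
  {1,7}:  v_{1} + v_{7} = v_{4} + 2·v_{9}  →  sig = (2;(1,2))
  {2,7,11}:  v_{2} + v_{7} + v_{11} = 0  →  sig = (3;())
  {2,3,6,7}:  v_{2} + v_{3} + v_{6} + v_{7} = v_{9}  →  sig = (4;(1))
  {2,3,4,6,9}:  v_{2} + v_{3} + v_{4} + v_{6} + v_{9} = v_{1}  →  sig = (5;(1))

so the primitive-relation signature multiset is
    |P|=2: 11 collections, coeffs (), (), (1), (1,1), (1,1,1), (1,1,1,1), (1,1,1,1), (1,1,1,1,1), (1,1,2), (1,1,2,2), (1,2)
    |P|=3: 1 collection, coeffs ()
    |P|=4: 1 collection, coeffs (1)
    |P|=5: 1 collection, coeffs (1)


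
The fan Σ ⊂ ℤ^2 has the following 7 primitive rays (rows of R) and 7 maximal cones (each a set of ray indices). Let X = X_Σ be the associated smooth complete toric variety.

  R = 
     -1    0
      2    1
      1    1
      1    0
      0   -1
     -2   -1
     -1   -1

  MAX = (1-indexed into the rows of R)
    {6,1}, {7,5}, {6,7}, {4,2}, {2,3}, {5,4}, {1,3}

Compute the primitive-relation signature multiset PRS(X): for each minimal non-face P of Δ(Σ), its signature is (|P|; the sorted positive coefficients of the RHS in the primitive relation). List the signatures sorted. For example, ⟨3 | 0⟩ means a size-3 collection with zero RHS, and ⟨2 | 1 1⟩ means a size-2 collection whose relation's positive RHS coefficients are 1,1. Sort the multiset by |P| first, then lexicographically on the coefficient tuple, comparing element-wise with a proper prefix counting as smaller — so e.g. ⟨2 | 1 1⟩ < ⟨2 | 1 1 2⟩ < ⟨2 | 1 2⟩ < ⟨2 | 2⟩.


|primitive collections| = 14. Relations:

  • {1,4}:  v_{1} + v_{4} = 0  ⟹  sig = ⟨2 | 0⟩
  • {2,6}:  v_{2} + v_{6} = 0  ⟹  sig = ⟨2 | 0⟩
  • {3,7}:  v_{3} + v_{7} = 0  ⟹  sig = ⟨2 | 0⟩
  • {1,2}:  v_{1} + v_{2} = v_{3}  ⟹  sig = ⟨2 | 1⟩
  • {1,5}:  v_{1} + v_{5} = v_{7}  ⟹  sig = ⟨2 | 1⟩
  • {1,7}:  v_{1} + v_{7} = v_{6}  ⟹  sig = ⟨2 | 1⟩
  • {2,7}:  v_{2} + v_{7} = v_{4}  ⟹  sig = ⟨2 | 1⟩
  • {3,4}:  v_{3} + v_{4} = v_{2}  ⟹  sig = ⟨2 | 1⟩
  • {3,5}:  v_{3} + v_{5} = v_{4}  ⟹  sig = ⟨2 | 1⟩
  • {3,6}:  v_{3} + v_{6} = v_{1}  ⟹  sig = ⟨2 | 1⟩
  • {4,6}:  v_{4} + v_{6} = v_{7}  ⟹  sig = ⟨2 | 1⟩
  • {4,7}:  v_{4} + v_{7} = v_{5}  ⟹  sig = ⟨2 | 1⟩
  • {2,5}:  v_{2} + v_{5} = 2·v_{4}  ⟹  sig = ⟨2 | 2⟩
  • {5,6}:  v_{5} + v_{6} = 2·v_{7}  ⟹  sig = ⟨2 | 2⟩

so the primitive-relation signature multiset is
    ⟨2 | 0⟩
    ⟨2 | 0⟩
    ⟨2 | 0⟩
    ⟨2 | 1⟩
    ⟨2 | 1⟩
    ⟨2 | 1⟩
    ⟨2 | 1⟩
    ⟨2 | 1⟩
    ⟨2 | 1⟩
    ⟨2 | 1⟩
    ⟨2 | 1⟩
    ⟨2 | 1⟩
    ⟨2 | 2⟩
    ⟨2 | 2⟩


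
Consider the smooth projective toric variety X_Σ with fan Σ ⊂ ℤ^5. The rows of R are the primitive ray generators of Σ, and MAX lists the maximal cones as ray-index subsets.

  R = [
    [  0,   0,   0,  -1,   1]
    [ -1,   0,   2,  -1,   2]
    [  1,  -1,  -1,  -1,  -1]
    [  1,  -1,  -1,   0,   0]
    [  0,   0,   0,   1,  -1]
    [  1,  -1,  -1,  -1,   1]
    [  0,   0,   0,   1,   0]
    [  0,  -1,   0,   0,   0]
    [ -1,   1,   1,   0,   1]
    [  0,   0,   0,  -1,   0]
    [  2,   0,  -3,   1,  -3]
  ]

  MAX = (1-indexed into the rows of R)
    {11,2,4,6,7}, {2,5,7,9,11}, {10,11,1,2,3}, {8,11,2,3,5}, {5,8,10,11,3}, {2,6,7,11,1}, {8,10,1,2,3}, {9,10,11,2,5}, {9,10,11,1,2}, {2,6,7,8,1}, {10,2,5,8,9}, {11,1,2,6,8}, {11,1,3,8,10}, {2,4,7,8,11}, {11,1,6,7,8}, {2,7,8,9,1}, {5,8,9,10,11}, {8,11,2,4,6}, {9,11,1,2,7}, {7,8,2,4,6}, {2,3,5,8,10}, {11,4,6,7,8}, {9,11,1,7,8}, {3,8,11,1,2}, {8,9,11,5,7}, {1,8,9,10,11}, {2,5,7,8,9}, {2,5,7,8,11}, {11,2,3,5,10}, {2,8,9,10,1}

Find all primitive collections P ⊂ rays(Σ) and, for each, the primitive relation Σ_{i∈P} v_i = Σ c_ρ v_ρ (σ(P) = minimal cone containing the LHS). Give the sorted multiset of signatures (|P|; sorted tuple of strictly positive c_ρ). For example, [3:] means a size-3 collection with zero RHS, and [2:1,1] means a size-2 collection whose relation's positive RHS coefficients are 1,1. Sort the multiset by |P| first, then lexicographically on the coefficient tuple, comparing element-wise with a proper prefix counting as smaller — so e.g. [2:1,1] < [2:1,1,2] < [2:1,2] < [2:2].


Minimal non-faces — 17 found among 11 rays, 30 max cones:

  {1,5}:  v_{1} + v_{5} = 0  ⇒ sig = [2:]
  {7,10}:  v_{7} + v_{10} = 0  ⇒ sig = [2:]
  {1,4}:  v_{1} + v_{4} = v_{6}  ⇒ sig = [2:1]
  {3,9}:  v_{3} + v_{9} = v_{10}  ⇒ sig = [2:1]
  {5,6}:  v_{5} + v_{6} = v_{4}  ⇒ sig = [2:1]
  {4,9}:  v_{4} + v_{9} = v_{1} + v_{7}  ⇒ sig = [2:1,1]
  {3,7}:  v_{3} + v_{7} = v_{2} + v_{8} + v_{11}  ⇒ sig = [2:1,1,1]
  {4,5}:  v_{4} + v_{5} = v_{2} + v_{7} + v_{8} + v_{11}  ⇒ sig = [2:1,1,1,1]
  {4,10}:  v_{4} + v_{10} = v_{1} + v_{2} + v_{8} + v_{11}  ⇒ sig = [2:1,1,1,1]
  {6,10}:  v_{6} + v_{10} = 2·v_{1} + v_{2} + v_{8} + v_{11}  ⇒ sig = [2:1,1,1,2]
  {6,9}:  v_{6} + v_{9} = 2·v_{1} + v_{7}  ⇒ sig = [2:1,2]
  {3,4}:  v_{3} + v_{4} = v_{1} + 2·v_{2} + 2·v_{8} + 2·v_{11}  ⇒ sig = [2:1,2,2,2]
  {3,6}:  v_{3} + v_{6} = 2·v_{1} + 2·v_{2} + 2·v_{8} + 2·v_{11}  ⇒ sig = [2:2,2,2,2]
  {2,8,9,11}:  v_{2} + v_{8} + v_{9} + v_{11} = 0  ⇒ sig = [4:]
  {2,8,10,11}:  v_{2} + v_{8} + v_{10} + v_{11} = v_{3}  ⇒ sig = [4:1]
  {1,2,7,8,11}:  v_{1} + v_{2} + v_{7} + v_{8} + v_{11} = v_{4}  ⇒ sig = [5:1]
  {2,6,7,8,11}:  v_{2} + v_{6} + v_{7} + v_{8} + v_{11} = 2·v_{4}  ⇒ sig = [5:2]

so the primitive-relation signature multiset is
    |P|=2: 13 collections, coeffs (), (), (1), (1), (1), (1,1), (1,1,1), (1,1,1,1), (1,1,1,1), (1,1,1,2), (1,2), (1,2,2,2), (2,2,2,2)
    |P|=4: 2 collections, coeffs (), (1)
    |P|=5: 2 collections, coeffs (1), (2)


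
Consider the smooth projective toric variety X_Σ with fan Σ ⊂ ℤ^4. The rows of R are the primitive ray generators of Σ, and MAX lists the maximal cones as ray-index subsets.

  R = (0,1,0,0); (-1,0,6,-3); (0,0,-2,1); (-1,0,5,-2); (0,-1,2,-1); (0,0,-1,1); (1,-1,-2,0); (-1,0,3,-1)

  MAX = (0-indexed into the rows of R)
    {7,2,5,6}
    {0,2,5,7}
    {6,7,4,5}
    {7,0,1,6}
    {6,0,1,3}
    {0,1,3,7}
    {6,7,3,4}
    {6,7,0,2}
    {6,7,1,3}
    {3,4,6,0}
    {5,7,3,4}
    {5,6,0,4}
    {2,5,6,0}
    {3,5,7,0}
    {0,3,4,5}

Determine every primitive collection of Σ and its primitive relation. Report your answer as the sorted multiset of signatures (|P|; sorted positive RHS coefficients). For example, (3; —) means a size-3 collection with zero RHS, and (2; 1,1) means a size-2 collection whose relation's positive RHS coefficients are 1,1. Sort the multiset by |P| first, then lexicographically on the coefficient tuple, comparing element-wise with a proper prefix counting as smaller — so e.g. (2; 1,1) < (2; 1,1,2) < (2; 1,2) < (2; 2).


Δ(Σ) — 8 vertices, 9 min non-faces:

  • {1,5}:  v_{1} + v_{5} = v_{3} ; sig = (2; 1)
  • {2,3}:  v_{2} + v_{3} = v_{7} ; sig = (2; 1)
  • {2,4}:  v_{2} + v_{4} = v_{5} + v_{6} + v_{7} ; sig = (2; 1,1,1)
  • {1,2}:  v_{1} + v_{2} = v_{0} + v_{6} + 2·v_{7} ; sig = (2; 1,1,2)
  • {1,4}:  v_{1} + v_{4} = 2·v_{3} + v_{6} ; sig = (2; 1,2)
  • {0,4,7}:  v_{0} + v_{4} + v_{7} = v_{3} ; sig = (3; 1)
  • {3,5,6}:  v_{3} + v_{5} + v_{6} = v_{4} ; sig = (3; 1)
  • {0,5,6,7}:  v_{0} + v_{5} + v_{6} + v_{7} = 0 ; sig = (4; —)
  • {0,3,6,7}:  v_{0} + v_{3} + v_{6} + v_{7} = v_{1} ; sig = (4; 1)

Hence PRS(X_Σ) =
    |P|=2: 5 collections, coeffs (1), (1), (1,1,1), (1,1,2), (1,2)
    |P|=3: 2 collections, coeffs (1), (1)
    |P|=4: 2 collections, coeffs (), (1)


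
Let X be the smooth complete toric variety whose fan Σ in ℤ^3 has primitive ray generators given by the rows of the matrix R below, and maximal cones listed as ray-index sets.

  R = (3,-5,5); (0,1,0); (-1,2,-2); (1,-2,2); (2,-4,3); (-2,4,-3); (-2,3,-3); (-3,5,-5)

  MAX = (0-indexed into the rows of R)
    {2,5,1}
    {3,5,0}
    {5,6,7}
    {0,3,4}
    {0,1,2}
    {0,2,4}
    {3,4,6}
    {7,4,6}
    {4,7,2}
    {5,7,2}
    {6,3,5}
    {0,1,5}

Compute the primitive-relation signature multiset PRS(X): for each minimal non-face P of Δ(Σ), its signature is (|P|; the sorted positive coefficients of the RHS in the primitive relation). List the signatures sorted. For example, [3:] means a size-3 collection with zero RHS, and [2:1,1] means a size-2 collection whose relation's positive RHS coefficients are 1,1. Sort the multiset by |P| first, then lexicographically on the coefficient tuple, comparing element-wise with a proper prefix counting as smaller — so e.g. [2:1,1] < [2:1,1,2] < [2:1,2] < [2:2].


The 11 primitive collections of Σ (r=8, n=3):

  P={0,7}:  v_{0} + v_{7} = 0  so sig = [2:]
  P={2,3}:  v_{2} + v_{3} = 0  so sig = [2:]
  P={4,5}:  v_{4} + v_{5} = 0  so sig = [2:]
  P={0,6}:  v_{0} + v_{6} = v_{3}  so sig = [2:1]
  P={1,6}:  v_{1} + v_{6} = v_{5}  so sig = [2:1]
  P={2,6}:  v_{2} + v_{6} = v_{7}  so sig = [2:1]
  P={3,7}:  v_{3} + v_{7} = v_{6}  so sig = [2:1]
  P={1,3}:  v_{1} + v_{3} = v_{0} + v_{5}  so sig = [2:1,1]
  P={1,4}:  v_{1} + v_{4} = v_{0} + v_{2}  so sig = [2:1,1]
  P={1,7}:  v_{1} + v_{7} = v_{2} + v_{5}  so sig = [2:1,1]
  P={0,2,5}:  v_{0} + v_{2} + v_{5} = v_{1}  so sig = [3:1]

Signatures (|P|; sorted positive RHS coefficients), sorted:
    [2:]
    [2:]
    [2:]
    [2:1]
    [2:1]
    [2:1]
    [2:1]
    [2:1,1]
    [2:1,1]
    [2:1,1]
    [3:1]


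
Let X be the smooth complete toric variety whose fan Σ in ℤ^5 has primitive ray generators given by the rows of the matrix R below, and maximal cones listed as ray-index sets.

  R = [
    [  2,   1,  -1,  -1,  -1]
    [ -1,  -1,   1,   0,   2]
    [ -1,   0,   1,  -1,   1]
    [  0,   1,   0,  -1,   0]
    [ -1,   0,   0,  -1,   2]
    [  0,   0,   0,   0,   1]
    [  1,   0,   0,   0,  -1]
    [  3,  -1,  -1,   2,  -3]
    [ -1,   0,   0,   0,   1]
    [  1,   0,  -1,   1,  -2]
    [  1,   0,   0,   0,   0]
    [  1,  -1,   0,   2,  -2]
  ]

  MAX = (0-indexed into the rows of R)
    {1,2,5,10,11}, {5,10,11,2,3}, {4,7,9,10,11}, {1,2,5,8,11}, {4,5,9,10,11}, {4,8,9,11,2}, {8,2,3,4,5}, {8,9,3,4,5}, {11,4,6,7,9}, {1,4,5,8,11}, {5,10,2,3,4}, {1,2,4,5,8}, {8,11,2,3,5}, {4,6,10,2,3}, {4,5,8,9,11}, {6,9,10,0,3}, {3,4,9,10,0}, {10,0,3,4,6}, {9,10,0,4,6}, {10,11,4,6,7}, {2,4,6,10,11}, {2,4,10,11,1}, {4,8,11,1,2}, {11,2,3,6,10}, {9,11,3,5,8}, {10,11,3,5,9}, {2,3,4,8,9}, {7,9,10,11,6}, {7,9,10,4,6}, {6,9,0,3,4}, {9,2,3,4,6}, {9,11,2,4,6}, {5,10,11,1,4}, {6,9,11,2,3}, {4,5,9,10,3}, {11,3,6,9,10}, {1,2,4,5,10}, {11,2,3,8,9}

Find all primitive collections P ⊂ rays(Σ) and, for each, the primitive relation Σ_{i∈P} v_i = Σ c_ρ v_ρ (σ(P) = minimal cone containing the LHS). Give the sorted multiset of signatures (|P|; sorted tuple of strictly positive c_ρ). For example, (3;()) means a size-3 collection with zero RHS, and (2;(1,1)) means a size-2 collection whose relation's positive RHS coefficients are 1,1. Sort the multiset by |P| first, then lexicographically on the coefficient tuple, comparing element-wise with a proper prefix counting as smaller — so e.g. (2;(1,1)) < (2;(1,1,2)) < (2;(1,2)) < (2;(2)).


Primitive collections (23):

  P={6,8}:  v_{6} + v_{8} = 0 ; sig = (2;())
  P={5,6}:  v_{5} + v_{6} = v_{10} ; sig = (2;(1))
  P={8,10}:  v_{8} + v_{10} = v_{5} ; sig = (2;(1))
  P={1,3}:  v_{1} + v_{3} = v_{2} + v_{5} ; sig = (2;(1,1))
  P={1,9}:  v_{1} + v_{9} = v_{4} + v_{11} ; sig = (2;(1,1))
  P={0,1}:  v_{0} + v_{1} = v_{4} + v_{6} + v_{10} ; sig = (2;(1,1,1))
  P={0,11}:  v_{0} + v_{11} = v_{6} + v_{9} + v_{10} ; sig = (2;(1,1,1))
  P={3,7}:  v_{3} + v_{7} = v_{6} + v_{9} + v_{10} ; sig = (2;(1,1,1))
  P={0,8}:  v_{0} + v_{8} = v_{3} + v_{4} + v_{9} + v_{10} ; sig = (2;(1,1,1,1))
  P={1,6}:  v_{1} + v_{6} = v_{2} + v_{4} + v_{10} + v_{11} ; sig = (2;(1,1,1,1))
  P={7,8}:  v_{7} + v_{8} = v_{4} + v_{9} + v_{10} + v_{11} ; sig = (2;(1,1,1,1))
  P={0,5}:  v_{0} + v_{5} = v_{3} + v_{4} + v_{9} + 2·v_{10} ; sig = (2;(1,1,1,2))
  P={5,7}:  v_{5} + v_{7} = v_{4} + v_{9} + 2·v_{10} + v_{11} ; sig = (2;(1,1,1,2))
  P={0,2}:  v_{0} + v_{2} = v_{3} + v_{4} + 2·v_{6} ; sig = (2;(1,1,2))
  P={2,7}:  v_{2} + v_{7} = v_{4} + 2·v_{6} + v_{11} ; sig = (2;(1,1,2))
  P={1,7}:  v_{1} + v_{7} = 2·v_{4} + v_{6} + v_{10} + 2·v_{11} ; sig = (2;(1,1,2,2))
  P={0,7}:  v_{0} + v_{7} = v_{4} + 2·v_{6} + 2·v_{9} + 2·v_{10} ; sig = (2;(1,2,2,2))
  P={2,5,9}:  v_{2} + v_{5} + v_{9} = 0 ; sig = (3;())
  P={3,4,11}:  v_{3} + v_{4} + v_{11} = 0 ; sig = (3;())
  P={2,9,10}:  v_{2} + v_{9} + v_{10} = v_{6} ; sig = (3;(1))
  P={2,4,5,11}:  v_{2} + v_{4} + v_{5} + v_{11} = v_{1} ; sig = (4;(1))
  P={3,4,6,9,10}:  v_{3} + v_{4} + v_{6} + v_{9} + v_{10} = v_{0} ; sig = (5;(1))
  P={4,6,9,10,11}:  v_{4} + v_{6} + v_{9} + v_{10} + v_{11} = v_{7} ; sig = (5;(1))

Sorted signature multiset PRS(X):
{ (2;()),  (2;(1)) ×2,  (2;(1,1)) ×2,  (2;(1,1,1)) ×3,  (2;(1,1,1,1)) ×3,  (2;(1,1,1,2)) ×2,  (2;(1,1,2)) ×2,  (2;(1,1,2,2)),  (2;(1,2,2,2)),  (3;()) ×2,  (3;(1)),  (4;(1)),  (5;(1)) ×2 }


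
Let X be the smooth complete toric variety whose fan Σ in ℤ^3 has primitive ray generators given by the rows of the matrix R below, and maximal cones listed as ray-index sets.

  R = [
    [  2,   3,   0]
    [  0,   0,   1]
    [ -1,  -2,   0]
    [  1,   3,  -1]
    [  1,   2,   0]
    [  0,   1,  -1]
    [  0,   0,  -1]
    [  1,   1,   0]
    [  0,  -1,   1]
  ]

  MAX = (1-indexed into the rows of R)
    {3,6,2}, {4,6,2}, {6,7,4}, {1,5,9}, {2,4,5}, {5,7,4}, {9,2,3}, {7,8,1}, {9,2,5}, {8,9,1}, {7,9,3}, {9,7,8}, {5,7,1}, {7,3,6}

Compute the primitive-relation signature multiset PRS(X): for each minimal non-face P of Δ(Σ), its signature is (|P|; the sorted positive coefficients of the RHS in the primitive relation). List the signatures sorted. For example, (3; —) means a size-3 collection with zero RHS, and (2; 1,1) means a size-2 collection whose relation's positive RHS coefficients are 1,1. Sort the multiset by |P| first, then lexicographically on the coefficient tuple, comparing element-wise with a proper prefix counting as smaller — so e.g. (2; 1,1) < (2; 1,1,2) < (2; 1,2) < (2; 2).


Primitive collections (17):

  P={2,7}:  v_{2} + v_{7} = 0  →  sig = (2; —)
  P={3,5}:  v_{3} + v_{5} = 0  →  sig = (2; —)
  P={6,9}:  v_{6} + v_{9} = 0  →  sig = (2; —)
  P={1,3}:  v_{1} + v_{3} = v_{8}  →  sig = (2; 1)
  P={3,4}:  v_{3} + v_{4} = v_{6}  →  sig = (2; 1)
  P={4,9}:  v_{4} + v_{9} = v_{5}  →  sig = (2; 1)
  P={5,6}:  v_{5} + v_{6} = v_{4}  →  sig = (2; 1)
  P={5,8}:  v_{5} + v_{8} = v_{1}  →  sig = (2; 1)
  P={2,8}:  v_{2} + v_{8} = v_{5} + v_{9}  →  sig = (2; 1,1)
  P={3,8}:  v_{3} + v_{8} = v_{7} + v_{9}  →  sig = (2; 1,1)
  P={6,8}:  v_{6} + v_{8} = v_{5} + v_{7}  →  sig = (2; 1,1)
  P={1,2}:  v_{1} + v_{2} = 2·v_{5} + v_{9}  →  sig = (2; 1,2)
  P={1,6}:  v_{1} + v_{6} = 2·v_{5} + v_{7}  →  sig = (2; 1,2)
  P={4,8}:  v_{4} + v_{8} = 2·v_{5} + v_{7}  →  sig = (2; 1,2)
  P={1,4}:  v_{1} + v_{4} = 3·v_{5} + v_{7}  →  sig = (2; 1,3)
  P={5,7,9}:  v_{5} + v_{7} + v_{9} = v_{8}  →  sig = (3; 1)
  P={1,7,9}:  v_{1} + v_{7} + v_{9} = 2·v_{8}  →  sig = (3; 2)

Hence PRS(X_Σ) =
    (2; —)
    (2; —)
    (2; —)
    (2; 1)
    (2; 1)
    (2; 1)
    (2; 1)
    (2; 1)
    (2; 1,1)
    (2; 1,1)
    (2; 1,1)
    (2; 1,2)
    (2; 1,2)
    (2; 1,2)
    (2; 1,3)
    (3; 1)
    (3; 2)
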